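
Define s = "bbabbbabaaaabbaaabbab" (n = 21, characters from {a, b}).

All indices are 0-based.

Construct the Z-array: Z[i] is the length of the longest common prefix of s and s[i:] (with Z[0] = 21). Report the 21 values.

Z[0]=21
i=1: i≥r, start 0; Z[1]=1 scan→box=[1,2)
i=2: i≥r, start 0; Z[2]=0
i=3: i≥r, start 0; Z[3]=2 scan→box=[3,5)
i=4: min(r-i=1, Z[1]=1)=1; Z[4]=4 scan→box=[4,8)
i=5: min(r-i=3, Z[1]=1)=1; Z[5]=1
i=6: min(r-i=2, Z[2]=0)=0; Z[6]=0
i=7: min(r-i=1, Z[3]=2)=1; Z[7]=1
i=8: i≥r, start 0; Z[8]=0
i=9: i≥r, start 0; Z[9]=0
i=10: i≥r, start 0; Z[10]=0
i=11: i≥r, start 0; Z[11]=0
i=12: i≥r, start 0; Z[12]=3 scan→box=[12,15)
i=13: min(r-i=2, Z[1]=1)=1; Z[13]=1
i=14: min(r-i=1, Z[2]=0)=0; Z[14]=0
i=15: i≥r, start 0; Z[15]=0
i=16: i≥r, start 0; Z[16]=0
i=17: i≥r, start 0; Z[17]=4 scan→box=[17,21)
i=18: min(r-i=3, Z[1]=1)=1; Z[18]=1
i=19: min(r-i=2, Z[2]=0)=0; Z[19]=0
i=20: min(r-i=1, Z[3]=2)=1; Z[20]=1

[21, 1, 0, 2, 4, 1, 0, 1, 0, 0, 0, 0, 3, 1, 0, 0, 0, 4, 1, 0, 1]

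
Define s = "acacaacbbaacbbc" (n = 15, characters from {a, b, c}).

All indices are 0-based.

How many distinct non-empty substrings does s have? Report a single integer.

94

rank→(start, suffix):
  0 → (4, 'aacbbaacbbc')
  1 → (9, 'aacbbc')
  2 → (2, 'acaacbbaacbbc')
  3 → (0, 'acacaacbbaacbbc')
  4 → (5, 'acbbaacbbc')
  5 → (10, 'acbbc')
  6 → (8, 'baacbbc')
  7 → (7, 'bbaacbbc')
  8 → (12, 'bbc')
  9 → (13, 'bc')
  10 → (14, 'c')
  11 → (3, 'caacbbaacbbc')
  12 → (1, 'cacaacbbaacbbc')
  13 → (6, 'cbbaacbbc')
  14 → (11, 'cbbc')

SA = [4, 9, 2, 0, 5, 10, 8, 7, 12, 13, 14, 3, 1, 6, 11]
rank  pair      lcp
   1  s[4:],s[9:]  5  'aacbb'
   2  s[9:],s[2:]  1  'a'
   3  s[2:],s[0:]  3  'aca'
   4  s[0:],s[5:]  2  'ac'
   5  s[5:],s[10:]  4  'acbb'
   6  s[10:],s[8:]  0  ''
   7  s[8:],s[7:]  1  'b'
   8  s[7:],s[12:]  2  'bb'
   9  s[12:],s[13:]  1  'b'
  10  s[13:],s[14:]  0  ''
  11  s[14:],s[3:]  1  'c'
  12  s[3:],s[1:]  2  'ca'
  13  s[1:],s[6:]  1  'c'
  14  s[6:],s[11:]  3  'cbb'

n(n+1)/2 = 15·16/2 = 120
Σ LCP = 0 + 5 + 1 + 3 + 2 + 4 + 0 + 1 + 2 + 1 + 0 + 1 + 2 + 1 + 3 = 26
distinct = 120 − 26 = 94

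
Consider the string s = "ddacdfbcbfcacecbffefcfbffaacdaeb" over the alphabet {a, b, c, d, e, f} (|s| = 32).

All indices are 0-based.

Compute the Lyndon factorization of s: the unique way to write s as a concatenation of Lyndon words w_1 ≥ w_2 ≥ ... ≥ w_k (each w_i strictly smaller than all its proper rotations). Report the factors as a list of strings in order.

emit factor 1: 'd' (i=0, period=1)
emit factor 2: 'd' (i=1, period=1)
emit factor 3: 'acdfbcbfcacecbffefcfbff' (i=2, period=23)
emit factor 4: 'aacdaeb' (i=25, period=7)

["d", "d", "acdfbcbfcacecbffefcfbff", "aacdaeb"]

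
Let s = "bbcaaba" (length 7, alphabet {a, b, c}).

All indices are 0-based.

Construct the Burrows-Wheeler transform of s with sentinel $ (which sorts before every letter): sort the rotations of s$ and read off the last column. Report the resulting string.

abcaa$bb

rank  rotation  last
    0  $bbcaaba  a
    1  a$bbcaab  b
    2  aaba$bbc  c
    3  aba$bbca  a
    4  ba$bbcaa  a
    5  bbcaaba$  $
    6  bcaaba$b  b
    7  caaba$bb  b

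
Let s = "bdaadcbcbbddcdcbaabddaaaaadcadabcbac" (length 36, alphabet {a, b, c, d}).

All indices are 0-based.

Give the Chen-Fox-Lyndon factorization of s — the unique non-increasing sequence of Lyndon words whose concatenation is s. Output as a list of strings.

["bd", "aadcbcbbddcdcb", "aabdd", "aaaaadcadabcbac"]

emit factor 1: 'bd' (i=0, period=2)
emit factor 2: 'aadcbcbbddcdcb' (i=2, period=14)
emit factor 3: 'aabdd' (i=16, period=5)
emit factor 4: 'aaaaadcadabcbac' (i=21, period=15)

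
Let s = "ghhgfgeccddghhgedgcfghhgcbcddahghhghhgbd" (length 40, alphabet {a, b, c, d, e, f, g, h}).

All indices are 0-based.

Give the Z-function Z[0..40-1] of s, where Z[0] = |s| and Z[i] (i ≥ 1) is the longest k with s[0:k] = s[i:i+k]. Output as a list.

Z[0]=40
i=1: outside box; Z[1]=0
i=2: outside box; Z[2]=0
i=3: outside box; Z[3]=1 extend→box=[3,4)
i=4: outside box; Z[4]=0
i=5: outside box; Z[5]=1 extend→box=[5,6)
i=6: outside box; Z[6]=0
i=7: outside box; Z[7]=0
i=8: outside box; Z[8]=0
i=9: outside box; Z[9]=0
i=10: outside box; Z[10]=0
i=11: outside box; Z[11]=4 extend→box=[11,15)
i=12: min(r-i=3, Z[1]=0)=0; Z[12]=0
i=13: min(r-i=2, Z[2]=0)=0; Z[13]=0
i=14: min(r-i=1, Z[3]=1)=1; Z[14]=1
i=15: outside box; Z[15]=0
i=16: outside box; Z[16]=0
i=17: outside box; Z[17]=1 extend→box=[17,18)
i=18: outside box; Z[18]=0
i=19: outside box; Z[19]=0
i=20: outside box; Z[20]=4 extend→box=[20,24)
i=21: min(r-i=3, Z[1]=0)=0; Z[21]=0
i=22: min(r-i=2, Z[2]=0)=0; Z[22]=0
i=23: min(r-i=1, Z[3]=1)=1; Z[23]=1
i=24: outside box; Z[24]=0
i=25: outside box; Z[25]=0
i=26: outside box; Z[26]=0
i=27: outside box; Z[27]=0
i=28: outside box; Z[28]=0
i=29: outside box; Z[29]=0
i=30: outside box; Z[30]=0
i=31: outside box; Z[31]=4 extend→box=[31,35)
i=32: min(r-i=3, Z[1]=0)=0; Z[32]=0
i=33: min(r-i=2, Z[2]=0)=0; Z[33]=0
i=34: min(r-i=1, Z[3]=1)=1; Z[34]=4 extend→box=[34,38)
i=35: min(r-i=3, Z[1]=0)=0; Z[35]=0
i=36: min(r-i=2, Z[2]=0)=0; Z[36]=0
i=37: min(r-i=1, Z[3]=1)=1; Z[37]=1
i=38: outside box; Z[38]=0
i=39: outside box; Z[39]=0

[40, 0, 0, 1, 0, 1, 0, 0, 0, 0, 0, 4, 0, 0, 1, 0, 0, 1, 0, 0, 4, 0, 0, 1, 0, 0, 0, 0, 0, 0, 0, 4, 0, 0, 4, 0, 0, 1, 0, 0]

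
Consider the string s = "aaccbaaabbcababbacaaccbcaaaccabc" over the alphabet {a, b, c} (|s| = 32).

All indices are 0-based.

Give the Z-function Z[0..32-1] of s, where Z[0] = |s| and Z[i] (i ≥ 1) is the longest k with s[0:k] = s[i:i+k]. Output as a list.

[32, 1, 0, 0, 0, 2, 2, 1, 0, 0, 0, 1, 0, 1, 0, 0, 1, 0, 5, 1, 0, 0, 0, 0, 2, 4, 1, 0, 0, 1, 0, 0]

Z[0]=32
i=1: fresh scan; Z[1]=1 scan→box=[1,2)
i=2: fresh scan; Z[2]=0
i=3: fresh scan; Z[3]=0
i=4: fresh scan; Z[4]=0
i=5: fresh scan; Z[5]=2 scan→box=[5,7)
i=6: min(r-i=1, Z[1]=1)=1; Z[6]=2 scan→box=[6,8)
i=7: min(r-i=1, Z[1]=1)=1; Z[7]=1
i=8: fresh scan; Z[8]=0
i=9: fresh scan; Z[9]=0
i=10: fresh scan; Z[10]=0
i=11: fresh scan; Z[11]=1 scan→box=[11,12)
i=12: fresh scan; Z[12]=0
i=13: fresh scan; Z[13]=1 scan→box=[13,14)
i=14: fresh scan; Z[14]=0
i=15: fresh scan; Z[15]=0
i=16: fresh scan; Z[16]=1 scan→box=[16,17)
i=17: fresh scan; Z[17]=0
i=18: fresh scan; Z[18]=5 scan→box=[18,23)
i=19: min(r-i=4, Z[1]=1)=1; Z[19]=1
i=20: min(r-i=3, Z[2]=0)=0; Z[20]=0
i=21: min(r-i=2, Z[3]=0)=0; Z[21]=0
i=22: min(r-i=1, Z[4]=0)=0; Z[22]=0
i=23: fresh scan; Z[23]=0
i=24: fresh scan; Z[24]=2 scan→box=[24,26)
i=25: min(r-i=1, Z[1]=1)=1; Z[25]=4 scan→box=[25,29)
i=26: min(r-i=3, Z[1]=1)=1; Z[26]=1
i=27: min(r-i=2, Z[2]=0)=0; Z[27]=0
i=28: min(r-i=1, Z[3]=0)=0; Z[28]=0
i=29: fresh scan; Z[29]=1 scan→box=[29,30)
i=30: fresh scan; Z[30]=0
i=31: fresh scan; Z[31]=0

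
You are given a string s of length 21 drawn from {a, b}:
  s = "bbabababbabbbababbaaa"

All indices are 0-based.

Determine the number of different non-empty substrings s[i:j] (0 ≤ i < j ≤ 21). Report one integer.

166

rank | idx | suffix
   0 |  20 | a
   1 |  19 | aa
   2 |  18 | aaa
   3 |   2 | abababbabbbababbaaa
   4 |  13 | ababbaaa
   5 |   4 | ababbabbbababbaaa
   6 |  15 | abbaaa
   7 |   6 | abbabbbababbaaa
   8 |   9 | abbbababbaaa
   9 |  17 | baaa
  10 |   1 | babababbabbbababbaaa
  11 |  12 | bababbaaa
  12 |   3 | bababbabbbababbaaa
  13 |  14 | babbaaa
  14 |   5 | babbabbbababbaaa
  15 |   8 | babbbababbaaa
  16 |  16 | bbaaa
  17 |   0 | bbabababbabbbababbaaa
  18 |  11 | bbababbaaa
  19 |   7 | bbabbbababbaaa
  20 |  10 | bbbababbaaa

SA = [20, 19, 18, 2, 13, 4, 15, 6, 9, 17, 1, 12, 3, 14, 5, 8, 16, 0, 11, 7, 10]
[i] adj suffixes → lcp
  [1] 20/19 → 1 ('a')
  [2] 19/18 → 2 ('aa')
  [3] 18/2 → 1 ('a')
  [4] 2/13 → 4 ('abab')
  [5] 13/4 → 6 ('ababba')
  [6] 4/15 → 2 ('ab')
  [7] 15/6 → 4 ('abba')
  [8] 6/9 → 3 ('abb')
  [9] 9/17 → 0 ('')
  [10] 17/1 → 2 ('ba')
  [11] 1/12 → 5 ('babab')
  [12] 12/3 → 7 ('bababba')
  [13] 3/14 → 3 ('bab')
  [14] 14/5 → 5 ('babba')
  [15] 5/8 → 4 ('babb')
  [16] 8/16 → 1 ('b')
  [17] 16/0 → 3 ('bba')
  [18] 0/11 → 6 ('bbabab')
  [19] 11/7 → 4 ('bbab')
  [20] 7/10 → 2 ('bb')

n(n+1)/2 = 21·22/2 = 231
Σ LCP = 0 + 1 + 2 + 1 + 4 + 6 + 2 + 4 + 3 + 0 + 2 + 5 + 7 + 3 + 5 + 4 + 1 + 3 + 6 + 4 + 2 = 65
distinct = 231 − 65 = 166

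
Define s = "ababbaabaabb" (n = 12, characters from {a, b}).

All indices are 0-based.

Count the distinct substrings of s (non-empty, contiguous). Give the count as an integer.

56

sorted suffixes:
  #0 SA[0]=5  'aabaabb'
  #1 SA[1]=8  'aabb'
  #2 SA[2]=6  'abaabb'
  #3 SA[3]=0  'ababbaabaabb'
  #4 SA[4]=9  'abb'
  #5 SA[5]=2  'abbaabaabb'
  #6 SA[6]=11  'b'
  #7 SA[7]=4  'baabaabb'
  #8 SA[8]=7  'baabb'
  #9 SA[9]=1  'babbaabaabb'
  #10 SA[10]=10  'bb'
  #11 SA[11]=3  'bbaabaabb'

SA = [5, 8, 6, 0, 9, 2, 11, 4, 7, 1, 10, 3]
[i] adj suffixes → lcp
  [1] 5/8 → 3 ('aab')
  [2] 8/6 → 1 ('a')
  [3] 6/0 → 3 ('aba')
  [4] 0/9 → 2 ('ab')
  [5] 9/2 → 3 ('abb')
  [6] 2/11 → 0 ('')
  [7] 11/4 → 1 ('b')
  [8] 4/7 → 4 ('baab')
  [9] 7/1 → 2 ('ba')
  [10] 1/10 → 1 ('b')
  [11] 10/3 → 2 ('bb')

n(n+1)/2 = 12·13/2 = 78
Σ LCP = 0 + 3 + 1 + 3 + 2 + 3 + 0 + 1 + 4 + 2 + 1 + 2 = 22
distinct = 78 − 22 = 56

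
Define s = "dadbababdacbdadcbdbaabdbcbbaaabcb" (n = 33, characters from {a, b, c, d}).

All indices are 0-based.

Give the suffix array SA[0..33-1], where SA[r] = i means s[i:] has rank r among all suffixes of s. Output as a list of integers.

[27, 28, 19, 4, 29, 6, 20, 9, 1, 13, 32, 26, 18, 3, 5, 25, 30, 23, 7, 11, 16, 21, 31, 24, 10, 15, 8, 0, 12, 17, 2, 22, 14]

rank | idx | suffix
   0 |  27 | aaabcb
   1 |  28 | aabcb
   2 |  19 | aabdbcbbaaabcb
   3 |   4 | ababdacbdadcbdbaabdbcbbaaabcb
   4 |  29 | abcb
   5 |   6 | abdacbdadcbdbaabdbcbbaaabcb
   6 |  20 | abdbcbbaaabcb
   7 |   9 | acbdadcbdbaabdbcbbaaabcb
   8 |   1 | adbababdacbdadcbdbaabdbcbbaaabcb
   9 |  13 | adcbdbaabdbcbbaaabcb
  10 |  32 | b
  11 |  26 | baaabcb
  12 |  18 | baabdbcbbaaabcb
  13 |   3 | bababdacbdadcbdbaabdbcbbaaabcb
  14 |   5 | babdacbdadcbdbaabdbcbbaaabcb
  15 |  25 | bbaaabcb
  16 |  30 | bcb
  17 |  23 | bcbbaaabcb
  18 |   7 | bdacbdadcbdbaabdbcbbaaabcb
  19 |  11 | bdadcbdbaabdbcbbaaabcb
  20 |  16 | bdbaabdbcbbaaabcb
  21 |  21 | bdbcbbaaabcb
  22 |  31 | cb
  23 |  24 | cbbaaabcb
  24 |  10 | cbdadcbdbaabdbcbbaaabcb
  25 |  15 | cbdbaabdbcbbaaabcb
  26 |   8 | dacbdadcbdbaabdbcbbaaabcb
  27 |   0 | dadbababdacbdadcbdbaabdbcbbaaabcb
  28 |  12 | dadcbdbaabdbcbbaaabcb
  29 |  17 | dbaabdbcbbaaabcb
  30 |   2 | dbababdacbdadcbdbaabdbcbbaaabcb
  31 |  22 | dbcbbaaabcb
  32 |  14 | dcbdbaabdbcbbaaabcb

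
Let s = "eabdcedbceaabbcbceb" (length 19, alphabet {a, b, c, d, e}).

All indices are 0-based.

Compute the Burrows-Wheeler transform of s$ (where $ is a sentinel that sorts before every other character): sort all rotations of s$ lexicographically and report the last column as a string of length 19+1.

beaeeabdcabbbdebc$cc

rank  rotation              last
    0  $eabdcedbceaabbcbceb  b
    1  aabbcbceb$eabdcedbce  e
    2  abbcbceb$eabdcedbcea  a
    3  abdcedbceaabbcbceb$e  e
    4  b$eabdcedbceaabbcbce  e
    5  bbcbceb$eabdcedbceaa  a
    6  bcbceb$eabdcedbceaab  b
    7  bceaabbcbceb$eabdced  d
    8  bceb$eabdcedbceaabbc  c
    9  bdcedbceaabbcbceb$ea  a
   10  cbceb$eabdcedbceaabb  b
   11  ceaabbcbceb$eabdcedb  b
   12  ceb$eabdcedbceaabbcb  b
   13  cedbceaabbcbceb$eabd  d
   14  dbceaabbcbceb$eabdce  e
   15  dcedbceaabbcbceb$eab  b
   16  eaabbcbceb$eabdcedbc  c
   17  eabdcedbceaabbcbceb$  $
   18  eb$eabdcedbceaabbcbc  c
   19  edbceaabbcbceb$eabdc  c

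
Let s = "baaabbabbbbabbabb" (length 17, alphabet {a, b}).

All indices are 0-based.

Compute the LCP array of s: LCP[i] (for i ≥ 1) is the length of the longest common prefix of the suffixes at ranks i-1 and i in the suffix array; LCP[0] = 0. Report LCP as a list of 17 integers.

sorted suffixes:
  #0 SA[0]=1  'aaabbabbbbabbabb'
  #1 SA[1]=2  'aabbabbbbabbabb'
  #2 SA[2]=14  'abb'
  #3 SA[3]=11  'abbabb'
  #4 SA[4]=3  'abbabbbbabbabb'
  #5 SA[5]=6  'abbbbabbabb'
  #6 SA[6]=16  'b'
  #7 SA[7]=0  'baaabbabbbbabbabb'
  #8 SA[8]=13  'babb'
  #9 SA[9]=10  'babbabb'
  #10 SA[10]=5  'babbbbabbabb'
  #11 SA[11]=15  'bb'
  #12 SA[12]=12  'bbabb'
  #13 SA[13]=9  'bbabbabb'
  #14 SA[14]=4  'bbabbbbabbabb'
  #15 SA[15]=8  'bbbabbabb'
  #16 SA[16]=7  'bbbbabbabb'

SA = [1, 2, 14, 11, 3, 6, 16, 0, 13, 10, 5, 15, 12, 9, 4, 8, 7]
rank  pair      lcp
   1  s[1:],s[2:]  2  'aa'
   2  s[2:],s[14:]  1  'a'
   3  s[14:],s[11:]  3  'abb'
   4  s[11:],s[3:]  6  'abbabb'
   5  s[3:],s[6:]  3  'abb'
   6  s[6:],s[16:]  0  ''
   7  s[16:],s[0:]  1  'b'
   8  s[0:],s[13:]  2  'ba'
   9  s[13:],s[10:]  4  'babb'
  10  s[10:],s[5:]  4  'babb'
  11  s[5:],s[15:]  1  'b'
  12  s[15:],s[12:]  2  'bb'
  13  s[12:],s[9:]  5  'bbabb'
  14  s[9:],s[4:]  5  'bbabb'
  15  s[4:],s[8:]  2  'bb'
  16  s[8:],s[7:]  3  'bbb'

[0, 2, 1, 3, 6, 3, 0, 1, 2, 4, 4, 1, 2, 5, 5, 2, 3]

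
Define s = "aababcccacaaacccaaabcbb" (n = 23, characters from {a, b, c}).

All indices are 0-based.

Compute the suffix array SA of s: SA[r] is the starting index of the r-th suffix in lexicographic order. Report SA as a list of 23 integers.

[16, 10, 0, 17, 11, 1, 18, 3, 8, 12, 22, 2, 21, 19, 4, 15, 9, 7, 20, 14, 6, 13, 5]

rank→(start, suffix):
  0 → (16, 'aaabcbb')
  1 → (10, 'aaacccaaabcbb')
  2 → (0, 'aababcccacaaacccaaabcbb')
  3 → (17, 'aabcbb')
  4 → (11, 'aacccaaabcbb')
  5 → (1, 'ababcccacaaacccaaabcbb')
  6 → (18, 'abcbb')
  7 → (3, 'abcccacaaacccaaabcbb')
  8 → (8, 'acaaacccaaabcbb')
  9 → (12, 'acccaaabcbb')
  10 → (22, 'b')
  11 → (2, 'babcccacaaacccaaabcbb')
  12 → (21, 'bb')
  13 → (19, 'bcbb')
  14 → (4, 'bcccacaaacccaaabcbb')
  15 → (15, 'caaabcbb')
  16 → (9, 'caaacccaaabcbb')
  17 → (7, 'cacaaacccaaabcbb')
  18 → (20, 'cbb')
  19 → (14, 'ccaaabcbb')
  20 → (6, 'ccacaaacccaaabcbb')
  21 → (13, 'cccaaabcbb')
  22 → (5, 'cccacaaacccaaabcbb')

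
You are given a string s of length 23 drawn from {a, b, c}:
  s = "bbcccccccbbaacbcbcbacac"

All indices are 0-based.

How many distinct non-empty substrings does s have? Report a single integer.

229

rank | idx | suffix
   0 |  11 | aacbcbcbacac
   1 |  21 | ac
   2 |  19 | acac
   3 |  12 | acbcbcbacac
   4 |  10 | baacbcbcbacac
   5 |  18 | bacac
   6 |   9 | bbaacbcbcbacac
   7 |   0 | bbcccccccbbaacbcbcbacac
   8 |  16 | bcbacac
   9 |  14 | bcbcbacac
  10 |   1 | bcccccccbbaacbcbcbacac
  11 |  22 | c
  12 |  20 | cac
  13 |  17 | cbacac
  14 |   8 | cbbaacbcbcbacac
  15 |  15 | cbcbacac
  16 |  13 | cbcbcbacac
  17 |   7 | ccbbaacbcbcbacac
  18 |   6 | cccbbaacbcbcbacac
  19 |   5 | ccccbbaacbcbcbacac
  20 |   4 | cccccbbaacbcbcbacac
  21 |   3 | ccccccbbaacbcbcbacac
  22 |   2 | cccccccbbaacbcbcbacac

SA = [11, 21, 19, 12, 10, 18, 9, 0, 16, 14, 1, 22, 20, 17, 8, 15, 13, 7, 6, 5, 4, 3, 2]
i: (SA[i-1],SA[i]) lcp shared
  1: (11,21) 1 'a'
  2: (21,19) 2 'ac'
  3: (19,12) 2 'ac'
  4: (12,10) 0 ''
  5: (10,18) 2 'ba'
  6: (18,9) 1 'b'
  7: (9,0) 2 'bb'
  8: (0,16) 1 'b'
  9: (16,14) 3 'bcb'
  10: (14,1) 2 'bc'
  11: (1,22) 0 ''
  12: (22,20) 1 'c'
  13: (20,17) 1 'c'
  14: (17,8) 2 'cb'
  15: (8,15) 2 'cb'
  16: (15,13) 4 'cbcb'
  17: (13,7) 1 'c'
  18: (7,6) 2 'cc'
  19: (6,5) 3 'ccc'
  20: (5,4) 4 'cccc'
  21: (4,3) 5 'ccccc'
  22: (3,2) 6 'cccccc'

n(n+1)/2 = 23·24/2 = 276
Σ LCP = 0 + 1 + 2 + 2 + 0 + 2 + 1 + 2 + 1 + 3 + 2 + 0 + 1 + 1 + 2 + 2 + 4 + 1 + 2 + 3 + 4 + 5 + 6 = 47
distinct = 276 − 47 = 229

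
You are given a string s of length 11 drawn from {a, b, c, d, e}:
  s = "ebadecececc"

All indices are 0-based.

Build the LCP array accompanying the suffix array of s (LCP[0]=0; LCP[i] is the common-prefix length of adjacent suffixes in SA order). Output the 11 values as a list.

[0, 0, 0, 1, 1, 3, 0, 0, 1, 2, 4]

rank | idx | suffix
   0 |   2 | adecececc
   1 |   1 | badecececc
   2 |  10 | c
   3 |   9 | cc
   4 |   7 | cecc
   5 |   5 | cececc
   6 |   3 | decececc
   7 |   0 | ebadecececc
   8 |   8 | ecc
   9 |   6 | ececc
  10 |   4 | ecececc

SA = [2, 1, 10, 9, 7, 5, 3, 0, 8, 6, 4]
i: (SA[i-1],SA[i]) lcp shared
  1: (2,1) 0 ''
  2: (1,10) 0 ''
  3: (10,9) 1 'c'
  4: (9,7) 1 'c'
  5: (7,5) 3 'cec'
  6: (5,3) 0 ''
  7: (3,0) 0 ''
  8: (0,8) 1 'e'
  9: (8,6) 2 'ec'
  10: (6,4) 4 'ecec'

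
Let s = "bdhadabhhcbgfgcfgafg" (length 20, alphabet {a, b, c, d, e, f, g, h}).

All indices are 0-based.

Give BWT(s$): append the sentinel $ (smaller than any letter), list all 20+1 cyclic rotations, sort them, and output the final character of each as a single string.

rank  rotation               last
    0  $bdhadabhhcbgfgcfgafg  g
    1  abhhcbgfgcfgafg$bdhad  d
    2  adabhhcbgfgcfgafg$bdh  h
    3  afg$bdhadabhhcbgfgcfg  g
    4  bdhadabhhcbgfgcfgafg$  $
    5  bgfgcfgafg$bdhadabhhc  c
    6  bhhcbgfgcfgafg$bdhada  a
    7  cbgfgcfgafg$bdhadabhh  h
    8  cfgafg$bdhadabhhcbgfg  g
    9  dabhhcbgfgcfgafg$bdha  a
   10  dhadabhhcbgfgcfgafg$b  b
   11  fg$bdhadabhhcbgfgcfga  a
   12  fgafg$bdhadabhhcbgfgc  c
   13  fgcfgafg$bdhadabhhcbg  g
   14  g$bdhadabhhcbgfgcfgaf  f
   15  gafg$bdhadabhhcbgfgcf  f
   16  gcfgafg$bdhadabhhcbgf  f
   17  gfgcfgafg$bdhadabhhcb  b
   18  hadabhhcbgfgcfgafg$bd  d
   19  hcbgfgcfgafg$bdhadabh  h
   20  hhcbgfgcfgafg$bdhadab  b

gdhg$cahgabacgfffbdhb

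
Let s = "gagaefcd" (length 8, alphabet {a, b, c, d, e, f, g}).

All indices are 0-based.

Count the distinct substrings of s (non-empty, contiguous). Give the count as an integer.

33

sorted suffixes:
  #0 SA[0]=3  'aefcd'
  #1 SA[1]=1  'agaefcd'
  #2 SA[2]=6  'cd'
  #3 SA[3]=7  'd'
  #4 SA[4]=4  'efcd'
  #5 SA[5]=5  'fcd'
  #6 SA[6]=2  'gaefcd'
  #7 SA[7]=0  'gagaefcd'

SA = [3, 1, 6, 7, 4, 5, 2, 0]
[i] adj suffixes → lcp
  [1] 3/1 → 1 ('a')
  [2] 1/6 → 0 ('')
  [3] 6/7 → 0 ('')
  [4] 7/4 → 0 ('')
  [5] 4/5 → 0 ('')
  [6] 5/2 → 0 ('')
  [7] 2/0 → 2 ('ga')

n(n+1)/2 = 8·9/2 = 36
Σ LCP = 0 + 1 + 0 + 0 + 0 + 0 + 0 + 2 = 3
distinct = 36 − 3 = 33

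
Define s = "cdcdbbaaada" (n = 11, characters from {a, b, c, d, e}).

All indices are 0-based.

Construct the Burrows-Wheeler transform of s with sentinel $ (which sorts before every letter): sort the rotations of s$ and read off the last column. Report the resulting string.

adbaabdd$acc

rank  rotation      last
    0  $cdcdbbaaada  a
    1  a$cdcdbbaaad  d
    2  aaada$cdcdbb  b
    3  aada$cdcdbba  a
    4  ada$cdcdbbaa  a
    5  baaada$cdcdb  b
    6  bbaaada$cdcd  d
    7  cdbbaaada$cd  d
    8  cdcdbbaaada$  $
    9  da$cdcdbbaaa  a
   10  dbbaaada$cdc  c
   11  dcdbbaaada$c  c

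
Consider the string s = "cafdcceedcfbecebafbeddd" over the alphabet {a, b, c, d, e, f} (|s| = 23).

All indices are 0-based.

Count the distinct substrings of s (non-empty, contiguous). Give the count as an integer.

251

rank→(start, suffix):
  0 → (16, 'afbeddd')
  1 → (1, 'afdcceedcfbecebafbeddd')
  2 → (15, 'bafbeddd')
  3 → (11, 'becebafbeddd')
  4 → (18, 'beddd')
  5 → (0, 'cafdcceedcfbecebafbeddd')
  6 → (4, 'cceedcfbecebafbeddd')
  7 → (13, 'cebafbeddd')
  8 → (5, 'ceedcfbecebafbeddd')
  9 → (9, 'cfbecebafbeddd')
  10 → (22, 'd')
  11 → (3, 'dcceedcfbecebafbeddd')
  12 → (8, 'dcfbecebafbeddd')
  13 → (21, 'dd')
  14 → (20, 'ddd')
  15 → (14, 'ebafbeddd')
  16 → (12, 'ecebafbeddd')
  17 → (7, 'edcfbecebafbeddd')
  18 → (19, 'eddd')
  19 → (6, 'eedcfbecebafbeddd')
  20 → (10, 'fbecebafbeddd')
  21 → (17, 'fbeddd')
  22 → (2, 'fdcceedcfbecebafbeddd')

SA = [16, 1, 15, 11, 18, 0, 4, 13, 5, 9, 22, 3, 8, 21, 20, 14, 12, 7, 19, 6, 10, 17, 2]
[i] adj suffixes → lcp
  [1] 16/1 → 2 ('af')
  [2] 1/15 → 0 ('')
  [3] 15/11 → 1 ('b')
  [4] 11/18 → 2 ('be')
  [5] 18/0 → 0 ('')
  [6] 0/4 → 1 ('c')
  [7] 4/13 → 1 ('c')
  [8] 13/5 → 2 ('ce')
  [9] 5/9 → 1 ('c')
  [10] 9/22 → 0 ('')
  [11] 22/3 → 1 ('d')
  [12] 3/8 → 2 ('dc')
  [13] 8/21 → 1 ('d')
  [14] 21/20 → 2 ('dd')
  [15] 20/14 → 0 ('')
  [16] 14/12 → 1 ('e')
  [17] 12/7 → 1 ('e')
  [18] 7/19 → 2 ('ed')
  [19] 19/6 → 1 ('e')
  [20] 6/10 → 0 ('')
  [21] 10/17 → 3 ('fbe')
  [22] 17/2 → 1 ('f')

n(n+1)/2 = 23·24/2 = 276
Σ LCP = 0 + 2 + 0 + 1 + 2 + 0 + 1 + 1 + 2 + 1 + 0 + 1 + 2 + 1 + 2 + 0 + 1 + 1 + 2 + 1 + 0 + 3 + 1 = 25
distinct = 276 − 25 = 251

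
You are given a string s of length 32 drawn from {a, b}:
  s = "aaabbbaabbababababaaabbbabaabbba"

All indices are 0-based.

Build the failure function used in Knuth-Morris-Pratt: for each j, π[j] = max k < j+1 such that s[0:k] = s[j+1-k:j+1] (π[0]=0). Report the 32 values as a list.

π[0] = 0
j=1 s[j]='a': π[1]=1 (border 'a')
j=2 s[j]='a': π[2]=2 (border 'aa')
j=3 s[j]='b': k: 2→1→0; π[3]=0 (border '')
j=4 s[j]='b': π[4]=0 (border '')
j=5 s[j]='b': π[5]=0 (border '')
j=6 s[j]='a': π[6]=1 (border 'a')
j=7 s[j]='a': π[7]=2 (border 'aa')
j=8 s[j]='b': k: 2→1→0; π[8]=0 (border '')
j=9 s[j]='b': π[9]=0 (border '')
j=10 s[j]='a': π[10]=1 (border 'a')
j=11 s[j]='b': k: 1→0; π[11]=0 (border '')
j=12 s[j]='a': π[12]=1 (border 'a')
j=13 s[j]='b': k: 1→0; π[13]=0 (border '')
j=14 s[j]='a': π[14]=1 (border 'a')
j=15 s[j]='b': k: 1→0; π[15]=0 (border '')
j=16 s[j]='a': π[16]=1 (border 'a')
j=17 s[j]='b': k: 1→0; π[17]=0 (border '')
j=18 s[j]='a': π[18]=1 (border 'a')
j=19 s[j]='a': π[19]=2 (border 'aa')
j=20 s[j]='a': π[20]=3 (border 'aaa')
j=21 s[j]='b': π[21]=4 (border 'aaab')
j=22 s[j]='b': π[22]=5 (border 'aaabb')
j=23 s[j]='b': π[23]=6 (border 'aaabbb')
j=24 s[j]='a': π[24]=7 (border 'aaabbba')
j=25 s[j]='b': k: 7→1→0; π[25]=0 (border '')
j=26 s[j]='a': π[26]=1 (border 'a')
j=27 s[j]='a': π[27]=2 (border 'aa')
j=28 s[j]='b': k: 2→1→0; π[28]=0 (border '')
j=29 s[j]='b': π[29]=0 (border '')
j=30 s[j]='b': π[30]=0 (border '')
j=31 s[j]='a': π[31]=1 (border 'a')

[0, 1, 2, 0, 0, 0, 1, 2, 0, 0, 1, 0, 1, 0, 1, 0, 1, 0, 1, 2, 3, 4, 5, 6, 7, 0, 1, 2, 0, 0, 0, 1]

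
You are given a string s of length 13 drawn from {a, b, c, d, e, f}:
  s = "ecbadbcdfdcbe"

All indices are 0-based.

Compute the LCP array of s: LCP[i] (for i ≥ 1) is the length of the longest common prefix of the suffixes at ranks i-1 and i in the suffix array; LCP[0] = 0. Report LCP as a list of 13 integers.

[0, 0, 1, 1, 0, 2, 1, 0, 1, 1, 0, 1, 0]

sorted suffixes:
  #0 SA[0]=3  'adbcdfdcbe'
  #1 SA[1]=2  'badbcdfdcbe'
  #2 SA[2]=5  'bcdfdcbe'
  #3 SA[3]=11  'be'
  #4 SA[4]=1  'cbadbcdfdcbe'
  #5 SA[5]=10  'cbe'
  #6 SA[6]=6  'cdfdcbe'
  #7 SA[7]=4  'dbcdfdcbe'
  #8 SA[8]=9  'dcbe'
  #9 SA[9]=7  'dfdcbe'
  #10 SA[10]=12  'e'
  #11 SA[11]=0  'ecbadbcdfdcbe'
  #12 SA[12]=8  'fdcbe'

SA = [3, 2, 5, 11, 1, 10, 6, 4, 9, 7, 12, 0, 8]
i: (SA[i-1],SA[i]) lcp shared
  1: (3,2) 0 ''
  2: (2,5) 1 'b'
  3: (5,11) 1 'b'
  4: (11,1) 0 ''
  5: (1,10) 2 'cb'
  6: (10,6) 1 'c'
  7: (6,4) 0 ''
  8: (4,9) 1 'd'
  9: (9,7) 1 'd'
  10: (7,12) 0 ''
  11: (12,0) 1 'e'
  12: (0,8) 0 ''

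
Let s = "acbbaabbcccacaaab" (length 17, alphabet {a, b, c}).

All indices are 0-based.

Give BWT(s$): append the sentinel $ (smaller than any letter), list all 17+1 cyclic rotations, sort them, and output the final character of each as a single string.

rank  rotation            last
    0  $acbbaabbcccacaaab  b
    1  aaab$acbbaabbcccac  c
    2  aab$acbbaabbcccaca  a
    3  aabbcccacaaab$acbb  b
    4  ab$acbbaabbcccacaa  a
    5  abbcccacaaab$acbba  a
    6  acaaab$acbbaabbccc  c
    7  acbbaabbcccacaaab$  $
    8  b$acbbaabbcccacaaa  a
    9  baabbcccacaaab$acb  b
   10  bbaabbcccacaaab$ac  c
   11  bbcccacaaab$acbbaa  a
   12  bcccacaaab$acbbaab  b
   13  caaab$acbbaabbccca  a
   14  cacaaab$acbbaabbcc  c
   15  cbbaabbcccacaaab$a  a
   16  ccacaaab$acbbaabbc  c
   17  cccacaaab$acbbaabb  b

bcabaac$abcabacacb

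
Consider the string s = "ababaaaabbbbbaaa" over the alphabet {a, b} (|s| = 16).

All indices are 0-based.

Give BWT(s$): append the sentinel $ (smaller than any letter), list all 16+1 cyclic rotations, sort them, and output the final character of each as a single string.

aaabbaab$abaabbba

rank  rotation           last
    0  $ababaaaabbbbbaaa  a
    1  a$ababaaaabbbbbaa  a
    2  aa$ababaaaabbbbba  a
    3  aaa$ababaaaabbbbb  b
    4  aaaabbbbbaaa$abab  b
    5  aaabbbbbaaa$ababa  a
    6  aabbbbbaaa$ababaa  a
    7  abaaaabbbbbaaa$ab  b
    8  ababaaaabbbbbaaa$  $
    9  abbbbbaaa$ababaaa  a
   10  baaa$ababaaaabbbb  b
   11  baaaabbbbbaaa$aba  a
   12  babaaaabbbbbaaa$a  a
   13  bbaaa$ababaaaabbb  b
   14  bbbaaa$ababaaaabb  b
   15  bbbbaaa$ababaaaab  b
   16  bbbbbaaa$ababaaaa  a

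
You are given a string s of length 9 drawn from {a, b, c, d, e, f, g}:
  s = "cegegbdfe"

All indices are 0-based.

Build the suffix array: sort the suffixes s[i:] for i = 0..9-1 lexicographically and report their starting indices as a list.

rank | idx | suffix
   0 |   5 | bdfe
   1 |   0 | cegegbdfe
   2 |   6 | dfe
   3 |   8 | e
   4 |   3 | egbdfe
   5 |   1 | egegbdfe
   6 |   7 | fe
   7 |   4 | gbdfe
   8 |   2 | gegbdfe

[5, 0, 6, 8, 3, 1, 7, 4, 2]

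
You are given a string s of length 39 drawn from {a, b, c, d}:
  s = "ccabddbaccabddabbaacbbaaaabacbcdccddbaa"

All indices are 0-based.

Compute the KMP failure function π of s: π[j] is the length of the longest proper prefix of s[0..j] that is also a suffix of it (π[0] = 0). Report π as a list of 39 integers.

π[0] = 0
j=1 s[j]='c': π[1]=1 (border 'c')
j=2 s[j]='a': k: 1→0; π[2]=0 (border '')
j=3 s[j]='b': π[3]=0 (border '')
j=4 s[j]='d': π[4]=0 (border '')
j=5 s[j]='d': π[5]=0 (border '')
j=6 s[j]='b': π[6]=0 (border '')
j=7 s[j]='a': π[7]=0 (border '')
j=8 s[j]='c': π[8]=1 (border 'c')
j=9 s[j]='c': π[9]=2 (border 'cc')
j=10 s[j]='a': π[10]=3 (border 'cca')
j=11 s[j]='b': π[11]=4 (border 'ccab')
j=12 s[j]='d': π[12]=5 (border 'ccabd')
j=13 s[j]='d': π[13]=6 (border 'ccabdd')
j=14 s[j]='a': k: 6→0; π[14]=0 (border '')
j=15 s[j]='b': π[15]=0 (border '')
j=16 s[j]='b': π[16]=0 (border '')
j=17 s[j]='a': π[17]=0 (border '')
j=18 s[j]='a': π[18]=0 (border '')
j=19 s[j]='c': π[19]=1 (border 'c')
j=20 s[j]='b': k: 1→0; π[20]=0 (border '')
j=21 s[j]='b': π[21]=0 (border '')
j=22 s[j]='a': π[22]=0 (border '')
j=23 s[j]='a': π[23]=0 (border '')
j=24 s[j]='a': π[24]=0 (border '')
j=25 s[j]='a': π[25]=0 (border '')
j=26 s[j]='b': π[26]=0 (border '')
j=27 s[j]='a': π[27]=0 (border '')
j=28 s[j]='c': π[28]=1 (border 'c')
j=29 s[j]='b': k: 1→0; π[29]=0 (border '')
j=30 s[j]='c': π[30]=1 (border 'c')
j=31 s[j]='d': k: 1→0; π[31]=0 (border '')
j=32 s[j]='c': π[32]=1 (border 'c')
j=33 s[j]='c': π[33]=2 (border 'cc')
j=34 s[j]='d': k: 2→1→0; π[34]=0 (border '')
j=35 s[j]='d': π[35]=0 (border '')
j=36 s[j]='b': π[36]=0 (border '')
j=37 s[j]='a': π[37]=0 (border '')
j=38 s[j]='a': π[38]=0 (border '')

[0, 1, 0, 0, 0, 0, 0, 0, 1, 2, 3, 4, 5, 6, 0, 0, 0, 0, 0, 1, 0, 0, 0, 0, 0, 0, 0, 0, 1, 0, 1, 0, 1, 2, 0, 0, 0, 0, 0]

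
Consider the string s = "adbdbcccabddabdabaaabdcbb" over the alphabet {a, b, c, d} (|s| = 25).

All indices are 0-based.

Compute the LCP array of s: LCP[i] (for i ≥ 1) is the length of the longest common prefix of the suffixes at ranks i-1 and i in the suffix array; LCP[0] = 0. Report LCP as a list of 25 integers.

[0, 2, 1, 2, 3, 3, 1, 0, 1, 1, 1, 1, 2, 2, 2, 0, 1, 1, 2, 0, 3, 1, 2, 1, 1]

rank | idx | suffix
   0 |  17 | aaabdcbb
   1 |  18 | aabdcbb
   2 |  15 | abaaabdcbb
   3 |  12 | abdabaaabdcbb
   4 |  19 | abdcbb
   5 |   8 | abddabdabaaabdcbb
   6 |   0 | adbdbcccabddabdabaaabdcbb
   7 |  24 | b
   8 |  16 | baaabdcbb
   9 |  23 | bb
  10 |   4 | bcccabddabdabaaabdcbb
  11 |  13 | bdabaaabdcbb
  12 |   2 | bdbcccabddabdabaaabdcbb
  13 |  20 | bdcbb
  14 |   9 | bddabdabaaabdcbb
  15 |   7 | cabddabdabaaabdcbb
  16 |  22 | cbb
  17 |   6 | ccabddabdabaaabdcbb
  18 |   5 | cccabddabdabaaabdcbb
  19 |  14 | dabaaabdcbb
  20 |  11 | dabdabaaabdcbb
  21 |   3 | dbcccabddabdabaaabdcbb
  22 |   1 | dbdbcccabddabdabaaabdcbb
  23 |  21 | dcbb
  24 |  10 | ddabdabaaabdcbb

SA = [17, 18, 15, 12, 19, 8, 0, 24, 16, 23, 4, 13, 2, 20, 9, 7, 22, 6, 5, 14, 11, 3, 1, 21, 10]
[i] adj suffixes → lcp
  [1] 17/18 → 2 ('aa')
  [2] 18/15 → 1 ('a')
  [3] 15/12 → 2 ('ab')
  [4] 12/19 → 3 ('abd')
  [5] 19/8 → 3 ('abd')
  [6] 8/0 → 1 ('a')
  [7] 0/24 → 0 ('')
  [8] 24/16 → 1 ('b')
  [9] 16/23 → 1 ('b')
  [10] 23/4 → 1 ('b')
  [11] 4/13 → 1 ('b')
  [12] 13/2 → 2 ('bd')
  [13] 2/20 → 2 ('bd')
  [14] 20/9 → 2 ('bd')
  [15] 9/7 → 0 ('')
  [16] 7/22 → 1 ('c')
  [17] 22/6 → 1 ('c')
  [18] 6/5 → 2 ('cc')
  [19] 5/14 → 0 ('')
  [20] 14/11 → 3 ('dab')
  [21] 11/3 → 1 ('d')
  [22] 3/1 → 2 ('db')
  [23] 1/21 → 1 ('d')
  [24] 21/10 → 1 ('d')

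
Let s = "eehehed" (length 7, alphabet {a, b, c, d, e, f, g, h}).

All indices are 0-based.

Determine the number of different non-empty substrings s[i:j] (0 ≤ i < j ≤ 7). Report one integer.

21

sorted suffixes:
  #0 SA[0]=6  'd'
  #1 SA[1]=5  'ed'
  #2 SA[2]=0  'eehehed'
  #3 SA[3]=3  'ehed'
  #4 SA[4]=1  'ehehed'
  #5 SA[5]=4  'hed'
  #6 SA[6]=2  'hehed'

SA = [6, 5, 0, 3, 1, 4, 2]
i: (SA[i-1],SA[i]) lcp shared
  1: (6,5) 0 ''
  2: (5,0) 1 'e'
  3: (0,3) 1 'e'
  4: (3,1) 3 'ehe'
  5: (1,4) 0 ''
  6: (4,2) 2 'he'

n(n+1)/2 = 7·8/2 = 28
Σ LCP = 0 + 0 + 1 + 1 + 3 + 0 + 2 = 7
distinct = 28 − 7 = 21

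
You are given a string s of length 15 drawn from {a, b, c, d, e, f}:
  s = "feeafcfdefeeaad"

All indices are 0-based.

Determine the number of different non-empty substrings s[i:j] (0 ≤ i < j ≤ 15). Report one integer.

rank | idx | suffix
   0 |  12 | aad
   1 |  13 | ad
   2 |   3 | afcfdefeeaad
   3 |   5 | cfdefeeaad
   4 |  14 | d
   5 |   7 | defeeaad
   6 |  11 | eaad
   7 |   2 | eafcfdefeeaad
   8 |  10 | eeaad
   9 |   1 | eeafcfdefeeaad
  10 |   8 | efeeaad
  11 |   4 | fcfdefeeaad
  12 |   6 | fdefeeaad
  13 |   9 | feeaad
  14 |   0 | feeafcfdefeeaad

SA = [12, 13, 3, 5, 14, 7, 11, 2, 10, 1, 8, 4, 6, 9, 0]
i: (SA[i-1],SA[i]) lcp shared
  1: (12,13) 1 'a'
  2: (13,3) 1 'a'
  3: (3,5) 0 ''
  4: (5,14) 0 ''
  5: (14,7) 1 'd'
  6: (7,11) 0 ''
  7: (11,2) 2 'ea'
  8: (2,10) 1 'e'
  9: (10,1) 3 'eea'
  10: (1,8) 1 'e'
  11: (8,4) 0 ''
  12: (4,6) 1 'f'
  13: (6,9) 1 'f'
  14: (9,0) 4 'feea'

n(n+1)/2 = 15·16/2 = 120
Σ LCP = 0 + 1 + 1 + 0 + 0 + 1 + 0 + 2 + 1 + 3 + 1 + 0 + 1 + 1 + 4 = 16
distinct = 120 − 16 = 104

104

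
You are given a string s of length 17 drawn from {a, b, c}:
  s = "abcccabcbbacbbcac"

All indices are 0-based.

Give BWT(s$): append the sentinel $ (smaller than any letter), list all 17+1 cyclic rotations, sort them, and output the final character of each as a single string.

cc$cbbccbaaacbbacb

rank  rotation            last
    0  $abcccabcbbacbbcac  c
    1  abcbbacbbcac$abccc  c
    2  abcccabcbbacbbcac$  $
    3  ac$abcccabcbbacbbc  c
    4  acbbcac$abcccabcbb  b
    5  bacbbcac$abcccabcb  b
    6  bbacbbcac$abcccabc  c
    7  bbcac$abcccabcbbac  c
    8  bcac$abcccabcbbacb  b
    9  bcbbacbbcac$abccca  a
   10  bcccabcbbacbbcac$a  a
   11  c$abcccabcbbacbbca  a
   12  cabcbbacbbcac$abcc  c
   13  cac$abcccabcbbacbb  b
   14  cbbacbbcac$abcccab  b
   15  cbbcac$abcccabcbba  a
   16  ccabcbbacbbcac$abc  c
   17  cccabcbbacbbcac$ab  b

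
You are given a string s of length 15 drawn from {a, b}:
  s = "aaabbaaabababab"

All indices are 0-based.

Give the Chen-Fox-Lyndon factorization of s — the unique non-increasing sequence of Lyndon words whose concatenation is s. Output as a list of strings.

["aaabb", "aaabababab"]

emit factor 1: 'aaabb' (i=0, period=5)
emit factor 2: 'aaabababab' (i=5, period=10)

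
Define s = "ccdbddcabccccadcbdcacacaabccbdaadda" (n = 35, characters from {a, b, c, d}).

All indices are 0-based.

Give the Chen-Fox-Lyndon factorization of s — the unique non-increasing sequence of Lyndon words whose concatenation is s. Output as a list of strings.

emit factor 1: 'ccd' (i=0, period=3)
emit factor 2: 'bddc' (i=3, period=4)
emit factor 3: 'abccccadcbdcacac' (i=7, period=16)
emit factor 4: 'aabccbdaadd' (i=23, period=11)
emit factor 5: 'a' (i=34, period=1)

["ccd", "bddc", "abccccadcbdcacac", "aabccbdaadd", "a"]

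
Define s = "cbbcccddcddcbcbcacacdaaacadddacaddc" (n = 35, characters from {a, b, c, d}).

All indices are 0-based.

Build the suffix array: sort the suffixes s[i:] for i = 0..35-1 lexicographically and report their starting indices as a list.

rank→(start, suffix):
  0 → (21, 'aaacadddacaddc')
  1 → (22, 'aacadddacaddc')
  2 → (16, 'acacdaaacadddacaddc')
  3 → (29, 'acaddc')
  4 → (23, 'acadddacaddc')
  5 → (18, 'acdaaacadddacaddc')
  6 → (31, 'addc')
  7 → (25, 'adddacaddc')
  8 → (1, 'bbcccddcddcbcbcacacdaaacadddacaddc')
  9 → (14, 'bcacacdaaacadddacaddc')
  10 → (12, 'bcbcacacdaaacadddacaddc')
  11 → (2, 'bcccddcddcbcbcacacdaaacadddacaddc')
  12 → (34, 'c')
  13 → (15, 'cacacdaaacadddacaddc')
  14 → (17, 'cacdaaacadddacaddc')
  15 → (30, 'caddc')
  16 → (24, 'cadddacaddc')
  17 → (0, 'cbbcccddcddcbcbcacacdaaacadddacaddc')
  18 → (13, 'cbcacacdaaacadddacaddc')
  19 → (11, 'cbcbcacacdaaacadddacaddc')
  20 → (3, 'cccddcddcbcbcacacdaaacadddacaddc')
  21 → (4, 'ccddcddcbcbcacacdaaacadddacaddc')
  22 → (19, 'cdaaacadddacaddc')
  23 → (8, 'cddcbcbcacacdaaacadddacaddc')
  24 → (5, 'cddcddcbcbcacacdaaacadddacaddc')
  25 → (20, 'daaacadddacaddc')
  26 → (28, 'dacaddc')
  27 → (33, 'dc')
  28 → (10, 'dcbcbcacacdaaacadddacaddc')
  29 → (7, 'dcddcbcbcacacdaaacadddacaddc')
  30 → (27, 'ddacaddc')
  31 → (32, 'ddc')
  32 → (9, 'ddcbcbcacacdaaacadddacaddc')
  33 → (6, 'ddcddcbcbcacacdaaacadddacaddc')
  34 → (26, 'dddacaddc')

[21, 22, 16, 29, 23, 18, 31, 25, 1, 14, 12, 2, 34, 15, 17, 30, 24, 0, 13, 11, 3, 4, 19, 8, 5, 20, 28, 33, 10, 7, 27, 32, 9, 6, 26]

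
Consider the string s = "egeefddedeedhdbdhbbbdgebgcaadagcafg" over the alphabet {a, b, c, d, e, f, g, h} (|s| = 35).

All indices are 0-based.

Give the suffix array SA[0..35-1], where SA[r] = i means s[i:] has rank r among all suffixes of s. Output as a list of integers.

[26, 27, 32, 29, 17, 18, 19, 14, 23, 25, 31, 28, 13, 5, 6, 8, 20, 15, 11, 22, 7, 10, 9, 2, 3, 0, 4, 33, 34, 24, 30, 21, 1, 16, 12]

sorted suffixes:
  #0 SA[0]=26  'aadagcafg'
  #1 SA[1]=27  'adagcafg'
  #2 SA[2]=32  'afg'
  #3 SA[3]=29  'agcafg'
  #4 SA[4]=17  'bbbdgebgcaadagcafg'
  #5 SA[5]=18  'bbdgebgcaadagcafg'
  #6 SA[6]=19  'bdgebgcaadagcafg'
  #7 SA[7]=14  'bdhbbbdgebgcaadagcafg'
  #8 SA[8]=23  'bgcaadagcafg'
  #9 SA[9]=25  'caadagcafg'
  #10 SA[10]=31  'cafg'
  #11 SA[11]=28  'dagcafg'
  #12 SA[12]=13  'dbdhbbbdgebgcaadagcafg'
  #13 SA[13]=5  'ddedeedhdbdhbbbdgebgcaadagcafg'
  #14 SA[14]=6  'dedeedhdbdhbbbdgebgcaadagcafg'
  #15 SA[15]=8  'deedhdbdhbbbdgebgcaadagcafg'
  #16 SA[16]=20  'dgebgcaadagcafg'
  #17 SA[17]=15  'dhbbbdgebgcaadagcafg'
  #18 SA[18]=11  'dhdbdhbbbdgebgcaadagcafg'
  #19 SA[19]=22  'ebgcaadagcafg'
  #20 SA[20]=7  'edeedhdbdhbbbdgebgcaadagcafg'
  #21 SA[21]=10  'edhdbdhbbbdgebgcaadagcafg'
  #22 SA[22]=9  'eedhdbdhbbbdgebgcaadagcafg'
  #23 SA[23]=2  'eefddedeedhdbdhbbbdgebgcaadagcafg'
  #24 SA[24]=3  'efddedeedhdbdhbbbdgebgcaadagcafg'
  #25 SA[25]=0  'egeefddedeedhdbdhbbbdgebgcaadagcafg'
  #26 SA[26]=4  'fddedeedhdbdhbbbdgebgcaadagcafg'
  #27 SA[27]=33  'fg'
  #28 SA[28]=34  'g'
  #29 SA[29]=24  'gcaadagcafg'
  #30 SA[30]=30  'gcafg'
  #31 SA[31]=21  'gebgcaadagcafg'
  #32 SA[32]=1  'geefddedeedhdbdhbbbdgebgcaadagcafg'
  #33 SA[33]=16  'hbbbdgebgcaadagcafg'
  #34 SA[34]=12  'hdbdhbbbdgebgcaadagcafg'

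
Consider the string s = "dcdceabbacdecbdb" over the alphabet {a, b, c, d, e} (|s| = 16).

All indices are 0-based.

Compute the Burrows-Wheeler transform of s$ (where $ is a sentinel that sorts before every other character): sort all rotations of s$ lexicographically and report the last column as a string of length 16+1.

bebdbacedadb$cccd

rank  rotation           last
    0  $dcdceabbacdecbdb  b
    1  abbacdecbdb$dcdce  e
    2  acdecbdb$dcdceabb  b
    3  b$dcdceabbacdecbd  d
    4  bacdecbdb$dcdceab  b
    5  bbacdecbdb$dcdcea  a
    6  bdb$dcdceabbacdec  c
    7  cbdb$dcdceabbacde  e
    8  cdceabbacdecbdb$d  d
    9  cdecbdb$dcdceabba  a
   10  ceabbacdecbdb$dcd  d
   11  db$dcdceabbacdecb  b
   12  dcdceabbacdecbdb$  $
   13  dceabbacdecbdb$dc  c
   14  decbdb$dcdceabbac  c
   15  eabbacdecbdb$dcdc  c
   16  ecbdb$dcdceabbacd  d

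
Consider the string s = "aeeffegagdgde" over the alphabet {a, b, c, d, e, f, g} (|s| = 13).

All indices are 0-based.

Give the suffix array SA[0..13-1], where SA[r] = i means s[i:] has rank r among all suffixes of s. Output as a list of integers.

rank→(start, suffix):
  0 → (0, 'aeeffegagdgde')
  1 → (7, 'agdgde')
  2 → (11, 'de')
  3 → (9, 'dgde')
  4 → (12, 'e')
  5 → (1, 'eeffegagdgde')
  6 → (2, 'effegagdgde')
  7 → (5, 'egagdgde')
  8 → (4, 'fegagdgde')
  9 → (3, 'ffegagdgde')
  10 → (6, 'gagdgde')
  11 → (10, 'gde')
  12 → (8, 'gdgde')

[0, 7, 11, 9, 12, 1, 2, 5, 4, 3, 6, 10, 8]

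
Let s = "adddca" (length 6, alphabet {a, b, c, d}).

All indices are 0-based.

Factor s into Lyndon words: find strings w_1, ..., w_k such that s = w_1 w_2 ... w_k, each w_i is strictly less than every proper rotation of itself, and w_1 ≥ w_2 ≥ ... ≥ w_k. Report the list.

emit factor 1: 'adddc' (i=0, period=5)
emit factor 2: 'a' (i=5, period=1)

["adddc", "a"]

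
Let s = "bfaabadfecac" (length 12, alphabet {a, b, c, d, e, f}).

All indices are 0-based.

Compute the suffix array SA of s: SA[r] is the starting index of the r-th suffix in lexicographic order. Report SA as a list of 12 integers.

[2, 3, 10, 5, 4, 0, 11, 9, 6, 8, 1, 7]

rank→(start, suffix):
  0 → (2, 'aabadfecac')
  1 → (3, 'abadfecac')
  2 → (10, 'ac')
  3 → (5, 'adfecac')
  4 → (4, 'badfecac')
  5 → (0, 'bfaabadfecac')
  6 → (11, 'c')
  7 → (9, 'cac')
  8 → (6, 'dfecac')
  9 → (8, 'ecac')
  10 → (1, 'faabadfecac')
  11 → (7, 'fecac')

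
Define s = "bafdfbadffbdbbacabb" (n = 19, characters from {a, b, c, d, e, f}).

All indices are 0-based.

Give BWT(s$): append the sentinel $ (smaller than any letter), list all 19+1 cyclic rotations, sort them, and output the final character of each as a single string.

rank  rotation              last
    0  $bafdfbadffbdbbacabb  b
    1  abb$bafdfbadffbdbbac  c
    2  acabb$bafdfbadffbdbb  b
    3  adffbdbbacabb$bafdfb  b
    4  afdfbadffbdbbacabb$b  b
    5  b$bafdfbadffbdbbacab  b
    6  bacabb$bafdfbadffbdb  b
    7  badffbdbbacabb$bafdf  f
    8  bafdfbadffbdbbacabb$  $
    9  bb$bafdfbadffbdbbaca  a
   10  bbacabb$bafdfbadffbd  d
   11  bdbbacabb$bafdfbadff  f
   12  cabb$bafdfbadffbdbba  a
   13  dbbacabb$bafdfbadffb  b
   14  dfbadffbdbbacabb$baf  f
   15  dffbdbbacabb$bafdfba  a
   16  fbadffbdbbacabb$bafd  d
   17  fbdbbacabb$bafdfbadf  f
   18  fdfbadffbdbbacabb$ba  a
   19  ffbdbbacabb$bafdfbad  d

bcbbbbbf$adfabfadfad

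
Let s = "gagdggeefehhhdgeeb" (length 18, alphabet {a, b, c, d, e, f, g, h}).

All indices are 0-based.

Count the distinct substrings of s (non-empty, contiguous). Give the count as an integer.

sorted suffixes:
  #0 SA[0]=1  'agdggeefehhhdgeeb'
  #1 SA[1]=17  'b'
  #2 SA[2]=13  'dgeeb'
  #3 SA[3]=3  'dggeefehhhdgeeb'
  #4 SA[4]=16  'eb'
  #5 SA[5]=15  'eeb'
  #6 SA[6]=6  'eefehhhdgeeb'
  #7 SA[7]=7  'efehhhdgeeb'
  #8 SA[8]=9  'ehhhdgeeb'
  #9 SA[9]=8  'fehhhdgeeb'
  #10 SA[10]=0  'gagdggeefehhhdgeeb'
  #11 SA[11]=2  'gdggeefehhhdgeeb'
  #12 SA[12]=14  'geeb'
  #13 SA[13]=5  'geefehhhdgeeb'
  #14 SA[14]=4  'ggeefehhhdgeeb'
  #15 SA[15]=12  'hdgeeb'
  #16 SA[16]=11  'hhdgeeb'
  #17 SA[17]=10  'hhhdgeeb'

SA = [1, 17, 13, 3, 16, 15, 6, 7, 9, 8, 0, 2, 14, 5, 4, 12, 11, 10]
i: (SA[i-1],SA[i]) lcp shared
  1: (1,17) 0 ''
  2: (17,13) 0 ''
  3: (13,3) 2 'dg'
  4: (3,16) 0 ''
  5: (16,15) 1 'e'
  6: (15,6) 2 'ee'
  7: (6,7) 1 'e'
  8: (7,9) 1 'e'
  9: (9,8) 0 ''
  10: (8,0) 0 ''
  11: (0,2) 1 'g'
  12: (2,14) 1 'g'
  13: (14,5) 3 'gee'
  14: (5,4) 1 'g'
  15: (4,12) 0 ''
  16: (12,11) 1 'h'
  17: (11,10) 2 'hh'

n(n+1)/2 = 18·19/2 = 171
Σ LCP = 0 + 0 + 0 + 2 + 0 + 1 + 2 + 1 + 1 + 0 + 0 + 1 + 1 + 3 + 1 + 0 + 1 + 2 = 16
distinct = 171 − 16 = 155

155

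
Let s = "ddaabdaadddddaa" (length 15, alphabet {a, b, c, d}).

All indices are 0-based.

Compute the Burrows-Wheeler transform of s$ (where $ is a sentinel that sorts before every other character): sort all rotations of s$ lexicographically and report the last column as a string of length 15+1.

rank  rotation          last
    0  $ddaabdaadddddaa  a
    1  a$ddaabdaaddddda  a
    2  aa$ddaabdaaddddd  d
    3  aabdaadddddaa$dd  d
    4  aadddddaa$ddaabd  d
    5  abdaadddddaa$dda  a
    6  adddddaa$ddaabda  a
    7  bdaadddddaa$ddaa  a
    8  daa$ddaabdaadddd  d
    9  daabdaadddddaa$d  d
   10  daadddddaa$ddaab  b
   11  ddaa$ddaabdaaddd  d
   12  ddaabdaadddddaa$  $
   13  dddaa$ddaabdaadd  d
   14  ddddaa$ddaabdaad  d
   15  dddddaa$ddaabdaa  a

aadddaaaddbd$dda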